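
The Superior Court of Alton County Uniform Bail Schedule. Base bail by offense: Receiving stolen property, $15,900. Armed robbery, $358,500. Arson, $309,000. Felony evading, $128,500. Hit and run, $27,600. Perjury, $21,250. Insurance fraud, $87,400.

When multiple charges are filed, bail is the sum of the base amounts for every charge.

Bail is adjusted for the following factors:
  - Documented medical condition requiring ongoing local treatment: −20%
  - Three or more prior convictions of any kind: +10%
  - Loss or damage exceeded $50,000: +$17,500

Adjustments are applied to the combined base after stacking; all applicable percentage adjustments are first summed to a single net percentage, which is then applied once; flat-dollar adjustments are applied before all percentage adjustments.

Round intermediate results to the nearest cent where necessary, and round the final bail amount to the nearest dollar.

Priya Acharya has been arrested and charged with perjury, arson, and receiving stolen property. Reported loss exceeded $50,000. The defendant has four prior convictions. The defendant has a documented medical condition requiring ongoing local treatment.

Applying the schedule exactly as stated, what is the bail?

$327,285

Base amounts from the schedule: perjury $21,250; arson $309,000; receiving stolen property $15,900.
Stacking rule: sum of all bases. $21,250 + $309,000 + $15,900 = $346,150.
Loss or damage exceeded $50,000 (+$17,500 flat): $346,150 + $17,500 = $363,650.
Net percentage adjustment: −20% +10% = −10%. $363,650 × 0.9 = $327,285.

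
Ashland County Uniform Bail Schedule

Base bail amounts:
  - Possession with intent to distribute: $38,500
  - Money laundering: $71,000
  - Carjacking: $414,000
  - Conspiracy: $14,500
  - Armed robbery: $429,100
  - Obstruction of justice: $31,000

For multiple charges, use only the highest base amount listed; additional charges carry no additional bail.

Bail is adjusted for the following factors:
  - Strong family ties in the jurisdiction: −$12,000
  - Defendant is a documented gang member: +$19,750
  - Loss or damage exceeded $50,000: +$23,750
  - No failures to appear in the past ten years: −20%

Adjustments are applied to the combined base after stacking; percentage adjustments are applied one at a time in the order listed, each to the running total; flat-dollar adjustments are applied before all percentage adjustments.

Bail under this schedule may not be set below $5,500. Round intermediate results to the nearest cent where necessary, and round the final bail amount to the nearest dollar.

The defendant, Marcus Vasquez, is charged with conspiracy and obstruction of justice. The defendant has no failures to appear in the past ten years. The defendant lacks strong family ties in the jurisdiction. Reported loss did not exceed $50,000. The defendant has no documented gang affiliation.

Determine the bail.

Base amounts from the schedule: conspiracy $14,500; obstruction of justice $31,000.
Stacking rule: use the highest base only. Highest is obstruction of justice at $31,000. Combined base = $31,000.
No failures to appear in the past ten years (−20%): $31,000 × 0.8 = $24,800.
$24,800 is at or above the $5,500 minimum.

$24,800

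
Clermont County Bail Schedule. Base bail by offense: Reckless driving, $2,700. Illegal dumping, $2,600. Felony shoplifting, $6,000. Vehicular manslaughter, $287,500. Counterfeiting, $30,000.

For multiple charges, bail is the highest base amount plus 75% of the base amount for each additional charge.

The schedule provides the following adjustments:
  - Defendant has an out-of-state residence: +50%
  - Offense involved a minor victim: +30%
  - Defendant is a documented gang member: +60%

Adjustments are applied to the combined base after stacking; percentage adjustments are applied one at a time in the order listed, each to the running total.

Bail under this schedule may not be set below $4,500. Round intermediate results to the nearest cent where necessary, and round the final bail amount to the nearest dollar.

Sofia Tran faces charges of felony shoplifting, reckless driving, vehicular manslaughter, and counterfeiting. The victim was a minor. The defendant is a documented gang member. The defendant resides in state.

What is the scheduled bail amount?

Base amounts from the schedule: felony shoplifting $6,000; reckless driving $2,700; vehicular manslaughter $287,500; counterfeiting $30,000.
Stacking rule: highest base plus 75% of each additional charge. Highest is vehicular manslaughter at $287,500. Additional: $6,000 × 75% = $4,500; $2,700 × 75% = $2,025; $30,000 × 75% = $22,500. Combined base = $287,500 + $29,025 = $316,525.
Offense involved a minor victim (+30%): $316,525 × 1.3 = $411,482.50.
Defendant is a documented gang member (+60%): $411,482.50 × 1.6 = $658,372.
$658,372 is at or above the $4,500 minimum.

$658,372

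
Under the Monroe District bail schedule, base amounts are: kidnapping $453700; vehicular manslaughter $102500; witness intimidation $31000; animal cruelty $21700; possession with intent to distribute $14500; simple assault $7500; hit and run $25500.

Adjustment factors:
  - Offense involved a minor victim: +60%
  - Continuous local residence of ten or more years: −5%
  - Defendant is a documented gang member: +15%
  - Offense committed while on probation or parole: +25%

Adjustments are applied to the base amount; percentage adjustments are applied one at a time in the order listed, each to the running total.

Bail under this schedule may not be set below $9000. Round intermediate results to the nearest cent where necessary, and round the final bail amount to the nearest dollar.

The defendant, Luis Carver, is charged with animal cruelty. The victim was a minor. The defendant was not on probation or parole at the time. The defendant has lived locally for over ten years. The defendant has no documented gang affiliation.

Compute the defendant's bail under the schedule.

$32984

Base amounts from the schedule: animal cruelty $21700.
Single charge. Combined base = $21700.
Offense involved a minor victim (+60%): $21700 × 1.6 = $34720.
Continuous local residence of ten or more years (−5%): $34720 × 0.95 = $32984.
$32984 is at or above the $9000 minimum.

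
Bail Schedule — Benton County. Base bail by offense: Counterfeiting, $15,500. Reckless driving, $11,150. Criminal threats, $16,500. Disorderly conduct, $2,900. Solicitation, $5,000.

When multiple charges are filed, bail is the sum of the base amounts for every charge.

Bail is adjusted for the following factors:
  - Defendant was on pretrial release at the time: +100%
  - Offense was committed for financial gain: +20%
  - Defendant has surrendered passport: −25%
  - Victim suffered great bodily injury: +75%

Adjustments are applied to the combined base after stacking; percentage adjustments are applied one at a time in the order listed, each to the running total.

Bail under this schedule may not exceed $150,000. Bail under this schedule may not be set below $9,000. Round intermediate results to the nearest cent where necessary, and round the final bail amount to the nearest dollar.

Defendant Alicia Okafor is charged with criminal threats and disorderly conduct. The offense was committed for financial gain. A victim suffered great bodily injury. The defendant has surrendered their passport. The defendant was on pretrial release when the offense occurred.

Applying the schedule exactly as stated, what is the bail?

$61,110

Base amounts from the schedule: criminal threats $16,500; disorderly conduct $2,900.
Stacking rule: sum of all bases. $16,500 + $2,900 = $19,400.
Defendant was on pretrial release at the time (+100%): $19,400 × 2 = $38,800.
Offense was committed for financial gain (+20%): $38,800 × 1.2 = $46,560.
Defendant has surrendered passport (−25%): $46,560 × 0.75 = $34,920.
Victim suffered great bodily injury (+75%): $34,920 × 1.75 = $61,110.
$61,110 is within the $150,000 maximum.
$61,110 is at or above the $9,000 minimum.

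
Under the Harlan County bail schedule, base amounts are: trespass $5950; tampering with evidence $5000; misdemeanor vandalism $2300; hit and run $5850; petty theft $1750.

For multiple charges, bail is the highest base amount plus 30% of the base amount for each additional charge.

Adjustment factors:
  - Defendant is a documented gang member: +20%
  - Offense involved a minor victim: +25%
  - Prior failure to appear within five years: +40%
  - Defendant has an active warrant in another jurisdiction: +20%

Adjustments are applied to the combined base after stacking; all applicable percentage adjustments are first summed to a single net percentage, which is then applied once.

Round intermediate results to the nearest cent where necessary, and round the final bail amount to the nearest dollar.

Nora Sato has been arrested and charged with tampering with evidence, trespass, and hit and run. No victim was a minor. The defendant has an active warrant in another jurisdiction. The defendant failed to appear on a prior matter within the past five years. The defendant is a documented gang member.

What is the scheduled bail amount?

Base amounts from the schedule: tampering with evidence $5000; trespass $5950; hit and run $5850.
Stacking rule: highest base plus 30% of each additional charge. Highest is trespass at $5950. Additional: $5000 × 30% = $1500; $5850 × 30% = $1755. Combined base = $5950 + $3255 = $9205.
Net percentage adjustment: +20% +40% +20% = +80%. $9205 × 1.8 = $16569.

$16569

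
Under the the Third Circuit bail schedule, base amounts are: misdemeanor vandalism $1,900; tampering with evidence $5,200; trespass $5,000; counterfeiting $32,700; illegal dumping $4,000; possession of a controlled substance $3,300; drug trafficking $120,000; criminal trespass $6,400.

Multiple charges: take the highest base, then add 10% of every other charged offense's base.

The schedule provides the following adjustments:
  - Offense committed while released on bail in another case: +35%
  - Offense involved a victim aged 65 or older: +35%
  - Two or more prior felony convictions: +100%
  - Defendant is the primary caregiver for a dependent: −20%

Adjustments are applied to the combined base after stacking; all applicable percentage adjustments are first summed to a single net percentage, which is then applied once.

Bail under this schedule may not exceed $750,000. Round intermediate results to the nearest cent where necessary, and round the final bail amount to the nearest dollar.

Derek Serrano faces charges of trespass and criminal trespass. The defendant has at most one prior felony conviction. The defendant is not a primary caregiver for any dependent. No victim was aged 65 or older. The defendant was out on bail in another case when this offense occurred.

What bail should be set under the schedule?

$9,315

Base amounts from the schedule: trespass $5,000; criminal trespass $6,400.
Stacking rule: highest base plus 10% of each additional charge. Highest is criminal trespass at $6,400. Additional: $5,000 × 10% = $500. Combined base = $6,400 + $500 = $6,900.
Offense committed while released on bail in another case (+35%): $6,900 × 1.35 = $9,315.
$9,315 is within the $750,000 maximum.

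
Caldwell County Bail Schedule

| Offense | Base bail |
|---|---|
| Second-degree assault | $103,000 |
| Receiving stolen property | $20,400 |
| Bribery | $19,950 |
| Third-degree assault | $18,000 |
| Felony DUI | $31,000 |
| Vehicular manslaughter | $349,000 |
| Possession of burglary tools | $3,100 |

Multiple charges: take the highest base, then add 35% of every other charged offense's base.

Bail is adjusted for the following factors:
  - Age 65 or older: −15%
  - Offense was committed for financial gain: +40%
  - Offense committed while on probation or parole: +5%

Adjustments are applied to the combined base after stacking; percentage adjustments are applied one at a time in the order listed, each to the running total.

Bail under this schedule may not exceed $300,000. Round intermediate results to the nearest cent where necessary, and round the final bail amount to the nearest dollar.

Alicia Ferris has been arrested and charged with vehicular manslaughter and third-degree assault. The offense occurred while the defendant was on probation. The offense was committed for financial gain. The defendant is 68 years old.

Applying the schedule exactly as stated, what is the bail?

Base amounts from the schedule: vehicular manslaughter $349,000; third-degree assault $18,000.
Stacking rule: highest base plus 35% of each additional charge. Highest is vehicular manslaughter at $349,000. Additional: $18,000 × 35% = $6,300. Combined base = $349,000 + $6,300 = $355,300.
Age 65 or older (−15%): $355,300 × 0.85 = $302,005.
Offense was committed for financial gain (+40%): $302,005 × 1.4 = $422,807.
Offense committed while on probation or parole (+5%): $422,807 × 1.05 = $443,947.35.
Result $443,947.35 exceeds the maximum of $300,000; bail is capped at $300,000.

$300,000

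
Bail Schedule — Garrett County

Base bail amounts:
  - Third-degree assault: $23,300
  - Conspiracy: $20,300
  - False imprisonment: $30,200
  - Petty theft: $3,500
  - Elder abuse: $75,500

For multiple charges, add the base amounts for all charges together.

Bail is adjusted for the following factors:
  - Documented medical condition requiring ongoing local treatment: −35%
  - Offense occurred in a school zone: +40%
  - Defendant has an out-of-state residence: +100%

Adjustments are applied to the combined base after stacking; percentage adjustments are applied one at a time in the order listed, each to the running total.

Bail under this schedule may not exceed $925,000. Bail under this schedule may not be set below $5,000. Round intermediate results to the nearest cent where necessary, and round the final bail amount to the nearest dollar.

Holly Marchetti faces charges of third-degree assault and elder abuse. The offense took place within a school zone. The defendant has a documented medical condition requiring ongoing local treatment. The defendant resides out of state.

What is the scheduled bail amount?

$179,816

Base amounts from the schedule: third-degree assault $23,300; elder abuse $75,500.
Stacking rule: sum of all bases. $23,300 + $75,500 = $98,800.
Documented medical condition requiring ongoing local treatment (−35%): $98,800 × 0.65 = $64,220.
Offense occurred in a school zone (+40%): $64,220 × 1.4 = $89,908.
Defendant has an out-of-state residence (+100%): $89,908 × 2 = $179,816.
$179,816 is within the $925,000 maximum.
$179,816 is at or above the $5,000 minimum.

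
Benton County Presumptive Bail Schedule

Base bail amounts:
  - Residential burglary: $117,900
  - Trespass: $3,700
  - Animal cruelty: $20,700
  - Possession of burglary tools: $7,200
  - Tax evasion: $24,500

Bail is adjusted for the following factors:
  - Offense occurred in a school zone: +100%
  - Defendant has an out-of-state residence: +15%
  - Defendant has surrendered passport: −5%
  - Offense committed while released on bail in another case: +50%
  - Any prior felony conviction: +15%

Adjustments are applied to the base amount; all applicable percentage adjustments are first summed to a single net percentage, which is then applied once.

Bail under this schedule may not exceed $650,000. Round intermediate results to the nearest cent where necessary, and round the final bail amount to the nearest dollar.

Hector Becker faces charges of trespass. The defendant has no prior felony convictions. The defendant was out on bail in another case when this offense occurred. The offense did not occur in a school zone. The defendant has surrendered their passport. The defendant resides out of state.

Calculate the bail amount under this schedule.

$5,920

Base amounts from the schedule: trespass $3,700.
Single charge. Combined base = $3,700.
Net percentage adjustment: +15% −5% +50% = +60%. $3,700 × 1.6 = $5,920.
$5,920 is within the $650,000 maximum.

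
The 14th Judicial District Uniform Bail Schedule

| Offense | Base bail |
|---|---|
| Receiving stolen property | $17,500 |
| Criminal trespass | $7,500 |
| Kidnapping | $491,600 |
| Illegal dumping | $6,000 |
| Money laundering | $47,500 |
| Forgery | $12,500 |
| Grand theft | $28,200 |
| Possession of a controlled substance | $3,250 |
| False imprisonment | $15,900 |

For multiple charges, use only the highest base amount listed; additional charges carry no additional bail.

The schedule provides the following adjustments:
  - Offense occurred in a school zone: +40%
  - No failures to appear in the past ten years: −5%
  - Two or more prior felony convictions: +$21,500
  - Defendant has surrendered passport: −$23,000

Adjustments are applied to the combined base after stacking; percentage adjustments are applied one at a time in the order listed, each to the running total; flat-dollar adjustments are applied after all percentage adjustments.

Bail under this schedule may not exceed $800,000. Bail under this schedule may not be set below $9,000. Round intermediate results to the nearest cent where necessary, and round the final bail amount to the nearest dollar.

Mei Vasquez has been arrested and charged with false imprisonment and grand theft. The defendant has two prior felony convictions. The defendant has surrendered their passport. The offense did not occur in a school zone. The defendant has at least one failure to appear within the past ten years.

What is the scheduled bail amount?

Base amounts from the schedule: false imprisonment $15,900; grand theft $28,200.
Stacking rule: use the highest base only. Highest is grand theft at $28,200. Combined base = $28,200.
Two or more prior felony convictions (+$21,500 flat): $28,200 + $21,500 = $49,700.
Defendant has surrendered passport (−$23,000 flat): $49,700 − $23,000 = $26,700.
$26,700 is within the $800,000 maximum.
$26,700 is at or above the $9,000 minimum.

$26,700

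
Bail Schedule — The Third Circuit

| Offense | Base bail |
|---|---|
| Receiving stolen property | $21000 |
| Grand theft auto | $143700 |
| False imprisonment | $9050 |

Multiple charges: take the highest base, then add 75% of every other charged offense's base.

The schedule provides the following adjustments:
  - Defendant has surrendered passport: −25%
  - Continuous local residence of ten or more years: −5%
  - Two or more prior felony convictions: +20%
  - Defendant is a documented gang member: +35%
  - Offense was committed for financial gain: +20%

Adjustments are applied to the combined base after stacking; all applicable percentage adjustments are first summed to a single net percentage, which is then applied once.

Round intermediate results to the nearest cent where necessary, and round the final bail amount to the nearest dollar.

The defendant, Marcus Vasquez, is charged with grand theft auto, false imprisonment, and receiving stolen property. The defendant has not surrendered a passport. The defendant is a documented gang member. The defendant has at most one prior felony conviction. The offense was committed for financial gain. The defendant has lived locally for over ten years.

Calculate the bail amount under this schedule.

$249356

Base amounts from the schedule: grand theft auto $143700; false imprisonment $9050; receiving stolen property $21000.
Stacking rule: highest base plus 75% of each additional charge. Highest is grand theft auto at $143700. Additional: $9050 × 75% = $6787.50; $21000 × 75% = $15750. Combined base = $143700 + $22537.50 = $166237.50.
Net percentage adjustment: −5% +35% +20% = +50%. $166237.50 × 1.5 = $249356.25.
Rounded to the nearest dollar: $249356.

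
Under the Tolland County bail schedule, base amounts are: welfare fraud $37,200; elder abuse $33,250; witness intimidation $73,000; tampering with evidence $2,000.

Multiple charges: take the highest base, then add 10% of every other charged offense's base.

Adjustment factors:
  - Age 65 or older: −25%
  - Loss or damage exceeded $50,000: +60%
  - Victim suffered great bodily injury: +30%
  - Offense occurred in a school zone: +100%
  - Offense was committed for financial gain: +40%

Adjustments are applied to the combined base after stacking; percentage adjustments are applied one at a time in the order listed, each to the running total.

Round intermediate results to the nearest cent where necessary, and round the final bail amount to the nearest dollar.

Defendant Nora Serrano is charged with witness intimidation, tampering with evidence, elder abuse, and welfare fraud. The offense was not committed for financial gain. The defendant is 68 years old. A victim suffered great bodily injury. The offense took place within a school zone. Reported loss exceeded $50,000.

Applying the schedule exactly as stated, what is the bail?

$250,364

Base amounts from the schedule: witness intimidation $73,000; tampering with evidence $2,000; elder abuse $33,250; welfare fraud $37,200.
Stacking rule: highest base plus 10% of each additional charge. Highest is witness intimidation at $73,000. Additional: $2,000 × 10% = $200; $33,250 × 10% = $3,325; $37,200 × 10% = $3,720. Combined base = $73,000 + $7,245 = $80,245.
Age 65 or older (−25%): $80,245 × 0.75 = $60,183.75.
Loss or damage exceeded $50,000 (+60%): $60,183.75 × 1.6 = $96,294.
Victim suffered great bodily injury (+30%): $96,294 × 1.3 = $125,182.20.
Offense occurred in a school zone (+100%): $125,182.20 × 2 = $250,364.40.
Rounded to the nearest dollar: $250,364.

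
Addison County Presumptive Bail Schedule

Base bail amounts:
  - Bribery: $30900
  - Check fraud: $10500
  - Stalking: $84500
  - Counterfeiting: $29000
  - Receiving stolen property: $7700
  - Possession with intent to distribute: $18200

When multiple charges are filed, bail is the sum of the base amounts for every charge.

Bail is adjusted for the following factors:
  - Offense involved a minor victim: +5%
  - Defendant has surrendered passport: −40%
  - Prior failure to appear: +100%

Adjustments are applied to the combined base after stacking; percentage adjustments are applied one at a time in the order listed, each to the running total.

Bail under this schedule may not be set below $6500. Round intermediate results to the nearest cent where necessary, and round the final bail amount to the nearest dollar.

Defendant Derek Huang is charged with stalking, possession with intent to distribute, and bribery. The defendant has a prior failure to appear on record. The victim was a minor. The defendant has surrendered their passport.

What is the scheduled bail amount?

$168336

Base amounts from the schedule: stalking $84500; possession with intent to distribute $18200; bribery $30900.
Stacking rule: sum of all bases. $84500 + $18200 + $30900 = $133600.
Offense involved a minor victim (+5%): $133600 × 1.05 = $140280.
Defendant has surrendered passport (−40%): $140280 × 0.6 = $84168.
Prior failure to appear (+100%): $84168 × 2 = $168336.
$168336 is at or above the $6500 minimum.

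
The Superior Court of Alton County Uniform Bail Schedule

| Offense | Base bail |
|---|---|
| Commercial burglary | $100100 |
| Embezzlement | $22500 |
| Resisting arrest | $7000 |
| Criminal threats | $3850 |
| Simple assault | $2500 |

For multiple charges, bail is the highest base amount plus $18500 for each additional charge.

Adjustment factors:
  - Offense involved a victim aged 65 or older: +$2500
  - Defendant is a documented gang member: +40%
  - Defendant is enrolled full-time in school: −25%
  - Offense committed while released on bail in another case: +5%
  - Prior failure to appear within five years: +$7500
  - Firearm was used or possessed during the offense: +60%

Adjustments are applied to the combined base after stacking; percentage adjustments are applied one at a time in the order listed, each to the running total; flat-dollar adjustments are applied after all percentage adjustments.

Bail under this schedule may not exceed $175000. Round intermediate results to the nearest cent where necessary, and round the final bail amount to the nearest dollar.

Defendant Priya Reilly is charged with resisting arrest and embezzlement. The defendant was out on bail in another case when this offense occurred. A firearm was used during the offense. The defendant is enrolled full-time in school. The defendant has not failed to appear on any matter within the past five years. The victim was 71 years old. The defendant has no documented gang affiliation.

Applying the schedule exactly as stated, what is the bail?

Base amounts from the schedule: resisting arrest $7000; embezzlement $22500.
Stacking rule: highest base plus $18500 per additional charge. Highest is embezzlement at $22500; 1 additional charge → +$18500. Combined base = $41000.
Defendant is enrolled full-time in school (−25%): $41000 × 0.75 = $30750.
Offense committed while released on bail in another case (+5%): $30750 × 1.05 = $32287.50.
Firearm was used or possessed during the offense (+60%): $32287.50 × 1.6 = $51660.
Offense involved a victim aged 65 or older (+$2500 flat): $51660 + $2500 = $54160.
$54160 is within the $175000 maximum.

$54160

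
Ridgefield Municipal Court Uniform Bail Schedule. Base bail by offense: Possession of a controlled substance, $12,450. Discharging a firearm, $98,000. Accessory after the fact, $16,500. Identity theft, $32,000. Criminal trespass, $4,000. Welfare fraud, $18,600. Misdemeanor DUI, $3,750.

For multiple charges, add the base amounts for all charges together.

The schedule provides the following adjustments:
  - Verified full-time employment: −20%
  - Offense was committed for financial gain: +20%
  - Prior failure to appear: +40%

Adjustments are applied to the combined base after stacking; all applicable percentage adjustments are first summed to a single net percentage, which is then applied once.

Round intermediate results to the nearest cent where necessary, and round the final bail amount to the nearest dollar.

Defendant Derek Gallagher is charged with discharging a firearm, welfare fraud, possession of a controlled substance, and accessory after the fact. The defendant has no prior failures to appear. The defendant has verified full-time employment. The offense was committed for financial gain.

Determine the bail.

$145,550

Base amounts from the schedule: discharging a firearm $98,000; welfare fraud $18,600; possession of a controlled substance $12,450; accessory after the fact $16,500.
Stacking rule: sum of all bases. $98,000 + $18,600 + $12,450 + $16,500 = $145,550.
Net percentage adjustment: −20% +20% = +0%. $145,550 × 1 = $145,550.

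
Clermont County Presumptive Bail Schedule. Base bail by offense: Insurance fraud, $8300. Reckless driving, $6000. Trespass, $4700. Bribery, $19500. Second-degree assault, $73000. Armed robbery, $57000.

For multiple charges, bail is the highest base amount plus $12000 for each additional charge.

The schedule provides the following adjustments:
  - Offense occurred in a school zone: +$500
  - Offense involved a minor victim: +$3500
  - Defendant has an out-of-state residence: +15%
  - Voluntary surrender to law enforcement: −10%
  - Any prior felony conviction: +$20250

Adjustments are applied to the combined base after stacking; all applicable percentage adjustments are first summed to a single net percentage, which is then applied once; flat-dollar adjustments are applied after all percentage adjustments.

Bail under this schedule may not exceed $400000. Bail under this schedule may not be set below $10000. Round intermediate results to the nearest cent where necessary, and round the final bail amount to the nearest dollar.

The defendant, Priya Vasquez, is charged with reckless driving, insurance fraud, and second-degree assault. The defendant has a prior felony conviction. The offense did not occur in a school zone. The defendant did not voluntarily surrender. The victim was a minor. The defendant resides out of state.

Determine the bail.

$135300

Base amounts from the schedule: reckless driving $6000; insurance fraud $8300; second-degree assault $73000.
Stacking rule: highest base plus $12000 per additional charge. Highest is second-degree assault at $73000; 2 additional charges → +$24000. Combined base = $97000.
Defendant has an out-of-state residence (+15%): $97000 × 1.15 = $111550.
Offense involved a minor victim (+$3500 flat): $111550 + $3500 = $115050.
Any prior felony conviction (+$20250 flat): $115050 + $20250 = $135300.
$135300 is within the $400000 maximum.
$135300 is at or above the $10000 minimum.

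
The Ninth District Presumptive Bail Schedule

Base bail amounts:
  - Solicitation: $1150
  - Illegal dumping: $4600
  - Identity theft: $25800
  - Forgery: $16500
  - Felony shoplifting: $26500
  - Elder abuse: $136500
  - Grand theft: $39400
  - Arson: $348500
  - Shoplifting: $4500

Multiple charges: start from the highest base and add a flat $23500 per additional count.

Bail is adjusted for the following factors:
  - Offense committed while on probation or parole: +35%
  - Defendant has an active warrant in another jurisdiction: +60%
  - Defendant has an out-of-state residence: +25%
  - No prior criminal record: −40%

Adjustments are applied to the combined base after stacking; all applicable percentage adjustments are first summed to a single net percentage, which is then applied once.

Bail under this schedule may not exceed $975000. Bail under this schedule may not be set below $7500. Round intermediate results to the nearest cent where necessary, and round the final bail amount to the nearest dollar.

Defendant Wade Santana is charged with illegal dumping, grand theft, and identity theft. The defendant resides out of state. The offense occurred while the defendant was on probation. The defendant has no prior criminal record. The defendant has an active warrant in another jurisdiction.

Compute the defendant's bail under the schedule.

$155520

Base amounts from the schedule: illegal dumping $4600; grand theft $39400; identity theft $25800.
Stacking rule: highest base plus $23500 per additional charge. Highest is grand theft at $39400; 2 additional charges → +$47000. Combined base = $86400.
Net percentage adjustment: +35% +60% +25% −40% = +80%. $86400 × 1.8 = $155520.
$155520 is within the $975000 maximum.
$155520 is at or above the $7500 minimum.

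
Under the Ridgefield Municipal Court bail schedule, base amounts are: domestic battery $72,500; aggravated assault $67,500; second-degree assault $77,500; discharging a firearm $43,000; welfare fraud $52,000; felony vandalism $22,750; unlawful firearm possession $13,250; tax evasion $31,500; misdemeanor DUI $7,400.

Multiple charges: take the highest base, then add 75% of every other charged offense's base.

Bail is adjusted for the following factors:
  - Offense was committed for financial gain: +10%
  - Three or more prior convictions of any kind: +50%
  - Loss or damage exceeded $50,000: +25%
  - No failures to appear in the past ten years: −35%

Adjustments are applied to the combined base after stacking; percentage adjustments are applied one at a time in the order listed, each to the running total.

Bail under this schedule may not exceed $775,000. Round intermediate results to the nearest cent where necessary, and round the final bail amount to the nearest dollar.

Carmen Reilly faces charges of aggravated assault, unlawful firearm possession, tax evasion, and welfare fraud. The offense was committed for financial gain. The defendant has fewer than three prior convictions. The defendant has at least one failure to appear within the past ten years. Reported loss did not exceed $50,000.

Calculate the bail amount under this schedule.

$154,069

Base amounts from the schedule: aggravated assault $67,500; unlawful firearm possession $13,250; tax evasion $31,500; welfare fraud $52,000.
Stacking rule: highest base plus 75% of each additional charge. Highest is aggravated assault at $67,500. Additional: $13,250 × 75% = $9,937.50; $31,500 × 75% = $23,625; $52,000 × 75% = $39,000. Combined base = $67,500 + $72,562.50 = $140,062.50.
Offense was committed for financial gain (+10%): $140,062.50 × 1.1 = $154,068.75.
$154,068.75 is within the $775,000 maximum.
Rounded to the nearest dollar: $154,069.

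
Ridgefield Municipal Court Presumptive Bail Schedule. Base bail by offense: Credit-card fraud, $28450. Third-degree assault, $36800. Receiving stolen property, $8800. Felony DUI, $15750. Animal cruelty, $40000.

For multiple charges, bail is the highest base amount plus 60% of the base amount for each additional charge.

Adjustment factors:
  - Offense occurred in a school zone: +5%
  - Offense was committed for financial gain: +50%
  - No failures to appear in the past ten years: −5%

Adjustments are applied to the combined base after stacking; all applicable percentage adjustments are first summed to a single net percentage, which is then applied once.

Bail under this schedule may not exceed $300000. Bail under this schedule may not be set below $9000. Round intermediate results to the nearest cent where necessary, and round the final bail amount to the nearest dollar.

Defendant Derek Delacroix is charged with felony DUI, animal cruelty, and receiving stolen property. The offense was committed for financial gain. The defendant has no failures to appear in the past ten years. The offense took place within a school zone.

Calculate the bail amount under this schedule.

$82095

Base amounts from the schedule: felony DUI $15750; animal cruelty $40000; receiving stolen property $8800.
Stacking rule: highest base plus 60% of each additional charge. Highest is animal cruelty at $40000. Additional: $15750 × 60% = $9450; $8800 × 60% = $5280. Combined base = $40000 + $14730 = $54730.
Net percentage adjustment: +5% +50% −5% = +50%. $54730 × 1.5 = $82095.
$82095 is within the $300000 maximum.
$82095 is at or above the $9000 minimum.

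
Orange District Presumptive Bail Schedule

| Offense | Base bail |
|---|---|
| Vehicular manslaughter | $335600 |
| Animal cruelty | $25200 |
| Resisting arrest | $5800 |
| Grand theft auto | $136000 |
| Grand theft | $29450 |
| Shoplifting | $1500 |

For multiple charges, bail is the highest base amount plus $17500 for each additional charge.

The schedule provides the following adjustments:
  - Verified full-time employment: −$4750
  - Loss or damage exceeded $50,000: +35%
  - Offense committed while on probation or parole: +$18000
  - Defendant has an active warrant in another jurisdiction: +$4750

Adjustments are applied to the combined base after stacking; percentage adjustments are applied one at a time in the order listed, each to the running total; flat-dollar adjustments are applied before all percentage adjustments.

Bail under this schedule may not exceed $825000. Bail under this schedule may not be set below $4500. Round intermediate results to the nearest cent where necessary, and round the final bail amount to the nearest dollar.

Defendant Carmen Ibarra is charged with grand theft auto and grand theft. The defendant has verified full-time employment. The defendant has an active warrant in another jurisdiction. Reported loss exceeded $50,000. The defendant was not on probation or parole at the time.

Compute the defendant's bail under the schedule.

$207225

Base amounts from the schedule: grand theft auto $136000; grand theft $29450.
Stacking rule: highest base plus $17500 per additional charge. Highest is grand theft auto at $136000; 1 additional charge → +$17500. Combined base = $153500.
Verified full-time employment (−$4750 flat): $153500 − $4750 = $148750.
Defendant has an active warrant in another jurisdiction (+$4750 flat): $148750 + $4750 = $153500.
Loss or damage exceeded $50,000 (+35%): $153500 × 1.35 = $207225.
$207225 is within the $825000 maximum.
$207225 is at or above the $4500 minimum.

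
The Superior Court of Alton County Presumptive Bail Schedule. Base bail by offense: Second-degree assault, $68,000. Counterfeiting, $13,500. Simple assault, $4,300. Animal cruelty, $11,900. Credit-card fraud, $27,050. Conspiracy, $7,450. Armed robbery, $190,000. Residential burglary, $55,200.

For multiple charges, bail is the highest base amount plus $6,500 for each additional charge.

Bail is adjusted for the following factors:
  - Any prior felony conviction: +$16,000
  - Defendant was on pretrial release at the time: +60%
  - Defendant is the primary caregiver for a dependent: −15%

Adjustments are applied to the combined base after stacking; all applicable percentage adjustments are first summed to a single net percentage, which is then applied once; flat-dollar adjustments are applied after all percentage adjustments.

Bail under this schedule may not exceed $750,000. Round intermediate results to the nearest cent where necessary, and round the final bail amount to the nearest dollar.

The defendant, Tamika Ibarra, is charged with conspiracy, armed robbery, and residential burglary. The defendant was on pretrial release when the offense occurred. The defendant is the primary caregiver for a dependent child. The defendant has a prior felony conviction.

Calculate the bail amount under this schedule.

Base amounts from the schedule: conspiracy $7,450; armed robbery $190,000; residential burglary $55,200.
Stacking rule: highest base plus $6,500 per additional charge. Highest is armed robbery at $190,000; 2 additional charges → +$13,000. Combined base = $203,000.
Net percentage adjustment: +60% −15% = +45%. $203,000 × 1.45 = $294,350.
Any prior felony conviction (+$16,000 flat): $294,350 + $16,000 = $310,350.
$310,350 is within the $750,000 maximum.

$310,350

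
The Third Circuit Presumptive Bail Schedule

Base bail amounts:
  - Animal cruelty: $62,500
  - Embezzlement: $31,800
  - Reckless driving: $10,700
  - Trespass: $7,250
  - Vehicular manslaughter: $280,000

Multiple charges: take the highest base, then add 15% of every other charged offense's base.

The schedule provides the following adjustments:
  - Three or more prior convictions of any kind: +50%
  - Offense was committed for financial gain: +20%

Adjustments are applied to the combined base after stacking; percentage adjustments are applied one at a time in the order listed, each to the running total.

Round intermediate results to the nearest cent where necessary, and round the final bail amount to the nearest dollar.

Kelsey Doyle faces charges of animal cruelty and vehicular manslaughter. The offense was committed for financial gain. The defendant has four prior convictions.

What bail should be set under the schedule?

$520,875

Base amounts from the schedule: animal cruelty $62,500; vehicular manslaughter $280,000.
Stacking rule: highest base plus 15% of each additional charge. Highest is vehicular manslaughter at $280,000. Additional: $62,500 × 15% = $9,375. Combined base = $280,000 + $9,375 = $289,375.
Three or more prior convictions of any kind (+50%): $289,375 × 1.5 = $434,062.50.
Offense was committed for financial gain (+20%): $434,062.50 × 1.2 = $520,875.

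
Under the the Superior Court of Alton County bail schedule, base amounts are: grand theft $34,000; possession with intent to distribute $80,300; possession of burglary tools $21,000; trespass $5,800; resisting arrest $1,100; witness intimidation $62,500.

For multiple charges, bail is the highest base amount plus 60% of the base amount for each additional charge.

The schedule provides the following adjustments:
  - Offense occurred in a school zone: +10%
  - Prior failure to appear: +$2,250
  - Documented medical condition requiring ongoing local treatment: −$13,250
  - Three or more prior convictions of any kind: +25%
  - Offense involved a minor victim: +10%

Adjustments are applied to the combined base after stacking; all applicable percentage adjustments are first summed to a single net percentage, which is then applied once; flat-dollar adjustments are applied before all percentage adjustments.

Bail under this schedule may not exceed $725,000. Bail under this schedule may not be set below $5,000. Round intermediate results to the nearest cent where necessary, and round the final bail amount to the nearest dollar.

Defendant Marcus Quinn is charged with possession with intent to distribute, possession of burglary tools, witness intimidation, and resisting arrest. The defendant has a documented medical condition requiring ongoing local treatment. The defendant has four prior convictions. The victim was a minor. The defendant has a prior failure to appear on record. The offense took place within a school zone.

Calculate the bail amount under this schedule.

$174,087

Base amounts from the schedule: possession with intent to distribute $80,300; possession of burglary tools $21,000; witness intimidation $62,500; resisting arrest $1,100.
Stacking rule: highest base plus 60% of each additional charge. Highest is possession with intent to distribute at $80,300. Additional: $21,000 × 60% = $12,600; $62,500 × 60% = $37,500; $1,100 × 60% = $660. Combined base = $80,300 + $50,760 = $131,060.
Prior failure to appear (+$2,250 flat): $131,060 + $2,250 = $133,310.
Documented medical condition requiring ongoing local treatment (−$13,250 flat): $133,310 − $13,250 = $120,060.
Net percentage adjustment: +10% +25% +10% = +45%. $120,060 × 1.45 = $174,087.
$174,087 is within the $725,000 maximum.
$174,087 is at or above the $5,000 minimum.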